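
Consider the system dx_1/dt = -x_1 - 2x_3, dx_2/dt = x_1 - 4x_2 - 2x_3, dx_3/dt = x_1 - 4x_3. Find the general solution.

Coefficient matrix A = [[-1, 0, -2], [1, -4, -2], [1, 0, -4]].
det(A - λI) = 0 gives eigenvalues λ = -3, -4, -2.
For λ=-3: eigenvector (1,-1,1).
For λ=-4: eigenvector (0,1,0).
For λ=-2: eigenvector (-2,0,-1).
General solution: C_1e^(-3t)(1,-1,1) + C_2e^(-4t)(0,1,0) + C_3e^(-2t)(-2,0,-1).

x_1(t) = C_1e^(-3t) - 2C_3e^(-2t), x_2(t) = -C_1e^(-3t) + C_2e^(-4t), x_3(t) = C_1e^(-3t) - C_3e^(-2t)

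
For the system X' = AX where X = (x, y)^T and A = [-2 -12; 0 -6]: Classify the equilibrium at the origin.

A = [[-2,-12],[0,-6]]; det(A-λI) = λ^2 + 8λ + 12.
λ = -6, -2: both negative.

stable node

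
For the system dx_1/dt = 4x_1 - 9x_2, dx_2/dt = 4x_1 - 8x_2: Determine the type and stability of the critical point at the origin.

A = [[4,-9],[4,-8]]; det(A-λI) = λ^2 + 4λ + 4.
repeated λ = -2 with a single eigenvector.

stable improper node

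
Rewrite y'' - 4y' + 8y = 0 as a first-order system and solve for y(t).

Let x_1 = y, x_2 = y'. Then x_1' = x_2 and x_2' = -8x_1 + 4x_2.
A = [[0,1],[-8,4]]; det(A-λI) = λ^2 - 4λ + 8.
Eigenvalues λ = 2 ± 2i.

y(t) = C_1e^(2t)cos(2t) + C_2e^(2t)sin(2t)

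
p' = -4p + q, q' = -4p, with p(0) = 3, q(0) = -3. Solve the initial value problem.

Coefficient matrix A = [[-4, 1], [-4, 0]].
Characteristic polynomial det(A - λI) = λ^2 + 4λ + 4 = 0.
Single eigenvalue λ = -2 with algebraic multiplicity 2.
Eigenvector v = (1,2); generalized eigenvector w with (A-λI)w=v is (-1,-1).
General solution: e^(-2t)[c_1·v + c_2·(t·v + w)].
Applying p(0)=3, q(0)=-3 gives c_1=-6, c_2=-9.

p(t) = -9te^(-2t) + 3e^(-2t), q(t) = -18te^(-2t) - 3e^(-2t)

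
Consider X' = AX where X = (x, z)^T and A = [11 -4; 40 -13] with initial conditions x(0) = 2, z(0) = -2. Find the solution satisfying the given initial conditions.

x(t) = 8e^(-t)sin(4t) + 2e^(-t)cos(4t), z(t) = 26e^(-t)sin(4t) - 2e^(-t)cos(4t)

Coefficient matrix A = [[11, -4], [40, -13]].
Characteristic polynomial det(A - λI) = λ^2 + 2λ + 17 = 0.
Eigenvalues λ = -1 ± 4i (complex conjugate pair).
For λ=-1+4i: an eigenvector is (1,3) - i(0,1) = (1, 3 - i).
A real fundamental pair from Re and Im of e^((-1+4i)t)v: X_1 = e^(-t)(cos(4t)·(1,3) + sin(4t)·(0,1)), X_2 = e^(-t)(sin(4t)·(1,3) - cos(4t)·(0,1)).
General solution: C_1X_1 + C_2X_2.
Applying x(0)=2, z(0)=-2 gives C_1=2, C_2=8.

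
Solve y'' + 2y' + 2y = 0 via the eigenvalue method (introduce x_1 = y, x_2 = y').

y(t) = K_1e^(-t)cos(t) + K_2e^(-t)sin(t)

Let x_1 = y, x_2 = y'. Then x_1' = x_2 and x_2' = -2x_1 - 2x_2.
A = [[0,1],[-2,-2]]; det(A-λI) = λ^2 + 2λ + 2.
Eigenvalues λ = -1 ± i.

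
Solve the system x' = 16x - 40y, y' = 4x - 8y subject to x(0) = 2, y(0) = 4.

Coefficient matrix A = [[16, -40], [4, -8]].
Characteristic polynomial det(A - λI) = λ^2 - 8λ + 32 = 0.
Eigenvalues λ = 4 ± 4i (complex conjugate pair).
For λ=4+4i: an eigenvector is (1,0) - i(3,1) = (1 - 3i, 0 - i).
A real fundamental pair from Re and Im of e^((4+4i)t)v: X_1 = e^(4t)(cos(4t)·(1,0) + sin(4t)·(3,1)), X_2 = e^(4t)(sin(4t)·(1,0) - cos(4t)·(3,1)).
General solution: K_1X_1 + K_2X_2.
Applying x(0)=2, y(0)=4 gives K_1=-10, K_2=-4.

x(t) = -34e^(4t)sin(4t) + 2e^(4t)cos(4t), y(t) = -10e^(4t)sin(4t) + 4e^(4t)cos(4t)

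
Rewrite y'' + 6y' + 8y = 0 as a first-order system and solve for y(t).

Let x_1 = y, x_2 = y'. Then x_1' = x_2 and x_2' = -8x_1 - 6x_2.
A = [[0,1],[-8,-6]]; det(A-λI) = λ^2 + 6λ + 8.
Eigenvalues λ = -2, -4 with eigenvectors (1,-2), (1,-4).

y(t) = K_1e^(-2t) + K_2e^(-4t)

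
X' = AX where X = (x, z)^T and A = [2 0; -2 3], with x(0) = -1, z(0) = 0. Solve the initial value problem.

x(t) = -e^(2t), z(t) = 2e^(3t) - 2e^(2t)

Coefficient matrix A = [[2, 0], [-2, 3]].
Characteristic polynomial det(A - λI) = λ^2 - 5λ + 6 = 0.
Eigenvalues λ = 2, 3.
For λ=2: (A-λI) row 2 is [-2, 1], so an eigenvector is (-1, -2).
For λ=3: (A-λI) row 1 is [-1, 0], so an eigenvector is (0, -1).
General solution: K_1e^(2t)(-1,-2) + K_2e^(3t)(0,-1).
Applying x(0)=-1, z(0)=0 gives K_1=1, K_2=-2.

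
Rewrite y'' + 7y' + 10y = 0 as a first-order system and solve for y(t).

Let x_1 = y, x_2 = y'. Then x_1' = x_2 and x_2' = -10x_1 - 7x_2.
A = [[0,1],[-10,-7]]; det(A-λI) = λ^2 + 7λ + 10.
Eigenvalues λ = -5, -2 with eigenvectors (1,-5), (1,-2).

y(t) = c_1e^(-5t) + c_2e^(-2t)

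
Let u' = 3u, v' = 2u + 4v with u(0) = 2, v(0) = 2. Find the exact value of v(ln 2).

A = [[3,0],[2,4]]; eigenvalues λ = 3, 4.
Eigenvectors: (1,-2) for λ=3, (0,1) for λ=4.
From the initial condition, c_1 = 2, c_2 = 6.
v(ln 2) = (2)(2^3)(-2) + (6)(2^4)(1) = 64.

64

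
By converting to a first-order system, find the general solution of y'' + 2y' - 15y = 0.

Let x_1 = y, x_2 = y'. Then x_1' = x_2 and x_2' = 15x_1 - 2x_2.
A = [[0,1],[15,-2]]; det(A-λI) = λ^2 + 2λ - 15.
Eigenvalues λ = 3, -5 with eigenvectors (1,3), (1,-5).

y(t) = c_1e^(3t) + c_2e^(-5t)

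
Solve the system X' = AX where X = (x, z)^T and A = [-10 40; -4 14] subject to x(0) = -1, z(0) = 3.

x(t) = 33e^(2t)sin(4t) - e^(2t)cos(4t), z(t) = 10e^(2t)sin(4t) + 3e^(2t)cos(4t)

Coefficient matrix A = [[-10, 40], [-4, 14]].
Characteristic polynomial det(A - λI) = λ^2 - 4λ + 20 = 0.
Eigenvalues λ = 2 ± 4i (complex conjugate pair).
For λ=2+4i: an eigenvector is (-1,0) - i(3,1) = (-1 - 3i, 0 - i).
A real fundamental pair from Re and Im of e^((2+4i)t)v: X_1 = e^(2t)(cos(4t)·(-1,0) + sin(4t)·(3,1)), X_2 = e^(2t)(sin(4t)·(-1,0) - cos(4t)·(3,1)).
General solution: K_1X_1 + K_2X_2.
Applying x(0)=-1, z(0)=3 gives K_1=10, K_2=-3.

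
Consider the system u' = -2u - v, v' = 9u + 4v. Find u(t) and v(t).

u(t) = -c_1e^(t) - c_2te^(t), v(t) = 3c_1e^(t) + 3c_2te^(t) + c_2e^(t)

Coefficient matrix A = [[-2, -1], [9, 4]].
Characteristic polynomial det(A - λI) = λ^2 - 2λ + 1 = 0.
Single eigenvalue λ = 1 with algebraic multiplicity 2.
Eigenvector v = (-1,3); generalized eigenvector w with (A-λI)w=v is (0,1).
General solution: e^(t)[c_1·v + c_2·(t·v + w)].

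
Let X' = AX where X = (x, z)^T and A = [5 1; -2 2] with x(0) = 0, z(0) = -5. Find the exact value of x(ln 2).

A = [[5,1],[-2,2]]; eigenvalues λ = 3, 4.
Eigenvectors: (1,-2) for λ=3, (-1,1) for λ=4.
From the initial condition, c_1 = 5, c_2 = 5.
x(ln 2) = (5)(2^3)(1) + (5)(2^4)(-1) = -40.

-40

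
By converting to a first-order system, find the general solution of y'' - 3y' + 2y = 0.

y(t) = c_1e^(2t) + c_2e^(t)

Let x_1 = y, x_2 = y'. Then x_1' = x_2 and x_2' = -2x_1 + 3x_2.
A = [[0,1],[-2,3]]; det(A-λI) = λ^2 - 3λ + 2.
Eigenvalues λ = 2, 1 with eigenvectors (1,2), (1,1).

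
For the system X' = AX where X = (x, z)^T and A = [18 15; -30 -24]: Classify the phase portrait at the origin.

stable spiral

A = [[18,15],[-30,-24]]; det(A-λI) = λ^2 + 6λ + 18.
λ = -3 ± 3i: negative real part.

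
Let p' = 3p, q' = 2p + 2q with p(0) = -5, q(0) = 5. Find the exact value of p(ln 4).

A = [[3,0],[2,2]]; eigenvalues λ = 3, 2.
Eigenvectors: (-1,-2) for λ=3, (0,-1) for λ=2.
From the initial condition, c_1 = 5, c_2 = -15.
p(ln 4) = (5)(4^3)(-1) + (-15)(4^2)(0) = -320.

-320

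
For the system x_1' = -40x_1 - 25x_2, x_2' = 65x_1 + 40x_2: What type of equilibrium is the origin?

center

A = [[-40,-25],[65,40]]; det(A-λI) = λ^2 + 25.
λ = 0 ± 5i: zero real part.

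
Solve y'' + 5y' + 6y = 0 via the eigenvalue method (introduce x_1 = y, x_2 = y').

y(t) = C_1e^(-2t) + C_2e^(-3t)

Let x_1 = y, x_2 = y'. Then x_1' = x_2 and x_2' = -6x_1 - 5x_2.
A = [[0,1],[-6,-5]]; det(A-λI) = λ^2 + 5λ + 6.
Eigenvalues λ = -2, -3 with eigenvectors (1,-2), (1,-3).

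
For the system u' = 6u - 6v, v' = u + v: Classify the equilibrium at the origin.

unstable node

A = [[6,-6],[1,1]]; det(A-λI) = λ^2 - 7λ + 12.
λ = 4, 3: both positive.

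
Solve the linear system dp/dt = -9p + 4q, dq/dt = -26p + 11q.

p(t) = -C_1e^(t)sin(2t) - C_1e^(t)cos(2t) - C_2e^(t)sin(2t) + C_2e^(t)cos(2t), q(t) = -2C_1e^(t)sin(2t) - 3C_1e^(t)cos(2t) - 3C_2e^(t)sin(2t) + 2C_2e^(t)cos(2t)

Coefficient matrix A = [[-9, 4], [-26, 11]].
Characteristic polynomial det(A - λI) = λ^2 - 2λ + 5 = 0.
Eigenvalues λ = 1 ± 2i (complex conjugate pair).
For λ=1+2i: an eigenvector is (-1,-3) - i(-1,-2) = (-1 + i, -3 + 2i).
A real fundamental pair from Re and Im of e^((1+2i)t)v: X_1 = e^(t)(cos(2t)·(-1,-3) + sin(2t)·(-1,-2)), X_2 = e^(t)(sin(2t)·(-1,-3) - cos(2t)·(-1,-2)).
General solution: C_1X_1 + C_2X_2.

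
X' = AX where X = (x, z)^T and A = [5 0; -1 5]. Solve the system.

Coefficient matrix A = [[5, 0], [-1, 5]].
Characteristic polynomial det(A - λI) = λ^2 - 10λ + 25 = 0.
Single eigenvalue λ = 5 with algebraic multiplicity 2.
Eigenvector v = (0,1); generalized eigenvector w with (A-λI)w=v is (-1,1).
General solution: e^(5t)[C_1·v + C_2·(t·v + w)].

x(t) = -C_2e^(5t), z(t) = C_1e^(5t) + C_2te^(5t) + C_2e^(5t)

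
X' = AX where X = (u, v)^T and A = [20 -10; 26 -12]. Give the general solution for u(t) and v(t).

u(t) = -2K_1e^(4t)sin(2t) + K_1e^(4t)cos(2t) + K_2e^(4t)sin(2t) + 2K_2e^(4t)cos(2t), v(t) = -3K_1e^(4t)sin(2t) + 2K_1e^(4t)cos(2t) + 2K_2e^(4t)sin(2t) + 3K_2e^(4t)cos(2t)

Coefficient matrix A = [[20, -10], [26, -12]].
Characteristic polynomial det(A - λI) = λ^2 - 8λ + 20 = 0.
Eigenvalues λ = 4 ± 2i (complex conjugate pair).
For λ=4+2i: an eigenvector is (1,2) - i(-2,-3) = (1 + 2i, 2 + 3i).
A real fundamental pair from Re and Im of e^((4+2i)t)v: X_1 = e^(4t)(cos(2t)·(1,2) + sin(2t)·(-2,-3)), X_2 = e^(4t)(sin(2t)·(1,2) - cos(2t)·(-2,-3)).
General solution: K_1X_1 + K_2X_2.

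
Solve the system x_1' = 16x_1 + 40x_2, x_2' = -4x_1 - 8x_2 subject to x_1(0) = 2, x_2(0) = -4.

x_1(t) = -34e^(4t)sin(4t) + 2e^(4t)cos(4t), x_2(t) = 10e^(4t)sin(4t) - 4e^(4t)cos(4t)

Coefficient matrix A = [[16, 40], [-4, -8]].
Characteristic polynomial det(A - λI) = λ^2 - 8λ + 32 = 0.
Eigenvalues λ = 4 ± 4i (complex conjugate pair).
For λ=4+4i: an eigenvector is (-1,0) - i(-3,1) = (-1 + 3i, 0 - i).
A real fundamental pair from Re and Im of e^((4+4i)t)v: X_1 = e^(4t)(cos(4t)·(-1,0) + sin(4t)·(-3,1)), X_2 = e^(4t)(sin(4t)·(-1,0) - cos(4t)·(-3,1)).
General solution: C_1X_1 + C_2X_2.
Applying x_1(0)=2, x_2(0)=-4 gives C_1=10, C_2=4.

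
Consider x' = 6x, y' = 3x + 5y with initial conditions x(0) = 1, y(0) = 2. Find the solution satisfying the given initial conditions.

Coefficient matrix A = [[6, 0], [3, 5]].
Characteristic polynomial det(A - λI) = λ^2 - 11λ + 30 = 0.
Eigenvalues λ = 6, 5.
For λ=6: (A-λI) row 2 is [3, -1], so an eigenvector is (1, 3).
For λ=5: (A-λI) row 1 is [1, 0], so an eigenvector is (0, 1).
General solution: K_1e^(6t)(1,3) + K_2e^(5t)(0,1).
Applying x(0)=1, y(0)=2 gives K_1=1, K_2=-1.

x(t) = e^(6t), y(t) = 3e^(6t) - e^(5t)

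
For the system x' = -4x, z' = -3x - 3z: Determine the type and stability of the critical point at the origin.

A = [[-4,0],[-3,-3]]; det(A-λI) = λ^2 + 7λ + 12.
λ = -3, -4: both negative.

stable node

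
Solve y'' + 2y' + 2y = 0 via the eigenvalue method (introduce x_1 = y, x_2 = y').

Let x_1 = y, x_2 = y'. Then x_1' = x_2 and x_2' = -2x_1 - 2x_2.
A = [[0,1],[-2,-2]]; det(A-λI) = λ^2 + 2λ + 2.
Eigenvalues λ = -1 ± i.

y(t) = C_1e^(-t)cos(t) + C_2e^(-t)sin(t)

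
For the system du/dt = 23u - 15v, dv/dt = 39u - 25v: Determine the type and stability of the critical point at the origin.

stable spiral

A = [[23,-15],[39,-25]]; det(A-λI) = λ^2 + 2λ + 10.
λ = -1 ± 3i: negative real part.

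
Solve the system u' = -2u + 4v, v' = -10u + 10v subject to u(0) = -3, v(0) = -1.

Coefficient matrix A = [[-2, 4], [-10, 10]].
Characteristic polynomial det(A - λI) = λ^2 - 8λ + 20 = 0.
Eigenvalues λ = 4 ± 2i (complex conjugate pair).
For λ=4+2i: an eigenvector is (-1,-1) - i(1,2) = (-1 - i, -1 - 2i).
A real fundamental pair from Re and Im of e^((4+2i)t)v: X_1 = e^(4t)(cos(2t)·(-1,-1) + sin(2t)·(1,2)), X_2 = e^(4t)(sin(2t)·(-1,-1) - cos(2t)·(1,2)).
General solution: K_1X_1 + K_2X_2.
Applying u(0)=-3, v(0)=-1 gives K_1=5, K_2=-2.

u(t) = 7e^(4t)sin(2t) - 3e^(4t)cos(2t), v(t) = 12e^(4t)sin(2t) - e^(4t)cos(2t)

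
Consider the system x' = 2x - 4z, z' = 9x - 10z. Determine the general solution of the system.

x(t) = 2K_1e^(-4t) + 2K_2te^(-4t) + K_2e^(-4t), z(t) = 3K_1e^(-4t) + 3K_2te^(-4t) + K_2e^(-4t)

Coefficient matrix A = [[2, -4], [9, -10]].
Characteristic polynomial det(A - λI) = λ^2 + 8λ + 16 = 0.
Single eigenvalue λ = -4 with algebraic multiplicity 2.
Eigenvector v = (2,3); generalized eigenvector w with (A-λI)w=v is (1,1).
General solution: e^(-4t)[K_1·v + K_2·(t·v + w)].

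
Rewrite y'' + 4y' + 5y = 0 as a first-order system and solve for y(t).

y(t) = C_1e^(-2t)cos(t) + C_2e^(-2t)sin(t)

Let x_1 = y, x_2 = y'. Then x_1' = x_2 and x_2' = -5x_1 - 4x_2.
A = [[0,1],[-5,-4]]; det(A-λI) = λ^2 + 4λ + 5.
Eigenvalues λ = -2 ± i.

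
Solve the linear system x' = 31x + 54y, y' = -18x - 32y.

x(t) = 3C_1e^(-5t) + 2C_2e^(4t), y(t) = -2C_1e^(-5t) - C_2e^(4t)

Coefficient matrix A = [[31, 54], [-18, -32]].
Characteristic polynomial det(A - λI) = λ^2 + λ - 20 = 0.
Eigenvalues λ = -5, 4.
For λ=-5: (A-λI) row 1 is [36, 54], so an eigenvector is (3, -2).
For λ=4: (A-λI) row 1 is [27, 54], so an eigenvector is (2, -1).
General solution: C_1e^(-5t)(3,-2) + C_2e^(4t)(2,-1).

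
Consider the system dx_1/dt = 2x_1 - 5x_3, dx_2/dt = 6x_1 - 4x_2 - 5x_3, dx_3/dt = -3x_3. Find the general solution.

x_1(t) = C_1e^(2t) + C_3e^(-3t), x_2(t) = C_1e^(2t) + C_2e^(-4t) + C_3e^(-3t), x_3(t) = C_3e^(-3t)

Coefficient matrix A = [[2, 0, -5], [6, -4, -5], [0, 0, -3]].
det(A - λI) = 0 gives eigenvalues λ = 2, -4, -3.
For λ=2: eigenvector (1,1,0).
For λ=-4: eigenvector (0,1,0).
For λ=-3: eigenvector (1,1,1).
General solution: C_1e^(2t)(1,1,0) + C_2e^(-4t)(0,1,0) + C_3e^(-3t)(1,1,1).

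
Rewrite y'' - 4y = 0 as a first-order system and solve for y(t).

y(t) = C_1e^(-2t) + C_2e^(2t)

Let x_1 = y, x_2 = y'. Then x_1' = x_2 and x_2' = 4x_1.
A = [[0,1],[4,0]]; det(A-λI) = λ^2 - 4.
Eigenvalues λ = -2, 2 with eigenvectors (1,-2), (1,2).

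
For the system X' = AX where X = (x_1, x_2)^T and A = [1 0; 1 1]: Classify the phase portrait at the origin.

unstable improper node

A = [[1,0],[1,1]]; det(A-λI) = λ^2 - 2λ + 1.
repeated λ = 1 with a single eigenvector.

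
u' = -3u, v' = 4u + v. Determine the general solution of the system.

Coefficient matrix A = [[-3, 0], [4, 1]].
Characteristic polynomial det(A - λI) = λ^2 + 2λ - 3 = 0.
Eigenvalues λ = -3, 1.
For λ=-3: (A-λI) row 2 is [4, 4], so an eigenvector is (-1, 1).
For λ=1: (A-λI) row 1 is [-4, 0], so an eigenvector is (0, -1).
General solution: C_1e^(-3t)(-1,1) + C_2e^(t)(0,-1).

u(t) = -C_1e^(-3t), v(t) = C_1e^(-3t) - C_2e^(t)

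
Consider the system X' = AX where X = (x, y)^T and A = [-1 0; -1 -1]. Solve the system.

x(t) = K_2e^(-t), y(t) = -K_1e^(-t) - K_2te^(-t) + 2K_2e^(-t)

Coefficient matrix A = [[-1, 0], [-1, -1]].
Characteristic polynomial det(A - λI) = λ^2 + 2λ + 1 = 0.
Single eigenvalue λ = -1 with algebraic multiplicity 2.
Eigenvector v = (0,-1); generalized eigenvector w with (A-λI)w=v is (1,2).
General solution: e^(-t)[K_1·v + K_2·(t·v + w)].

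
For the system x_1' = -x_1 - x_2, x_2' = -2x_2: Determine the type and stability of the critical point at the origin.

A = [[-1,-1],[0,-2]]; det(A-λI) = λ^2 + 3λ + 2.
λ = -1, -2: both negative.

stable node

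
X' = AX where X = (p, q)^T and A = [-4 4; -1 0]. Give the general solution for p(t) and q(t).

Coefficient matrix A = [[-4, 4], [-1, 0]].
Characteristic polynomial det(A - λI) = λ^2 + 4λ + 4 = 0.
Single eigenvalue λ = -2 with algebraic multiplicity 2.
Eigenvector v = (2,1); generalized eigenvector w with (A-λI)w=v is (1,1).
General solution: e^(-2t)[c_1·v + c_2·(t·v + w)].

p(t) = 2c_1e^(-2t) + 2c_2te^(-2t) + c_2e^(-2t), q(t) = c_1e^(-2t) + c_2te^(-2t) + c_2e^(-2t)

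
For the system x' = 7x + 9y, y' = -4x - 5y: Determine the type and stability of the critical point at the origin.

A = [[7,9],[-4,-5]]; det(A-λI) = λ^2 - 2λ + 1.
repeated λ = 1 with a single eigenvector.

unstable improper node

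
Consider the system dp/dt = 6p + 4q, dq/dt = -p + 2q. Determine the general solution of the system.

Coefficient matrix A = [[6, 4], [-1, 2]].
Characteristic polynomial det(A - λI) = λ^2 - 8λ + 16 = 0.
Single eigenvalue λ = 4 with algebraic multiplicity 2.
Eigenvector v = (-2,1); generalized eigenvector w with (A-λI)w=v is (1,-1).
General solution: e^(4t)[c_1·v + c_2·(t·v + w)].

p(t) = -2c_1e^(4t) - 2c_2te^(4t) + c_2e^(4t), q(t) = c_1e^(4t) + c_2te^(4t) - c_2e^(4t)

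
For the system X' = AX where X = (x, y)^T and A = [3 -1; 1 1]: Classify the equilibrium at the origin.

A = [[3,-1],[1,1]]; det(A-λI) = λ^2 - 4λ + 4.
repeated λ = 2 with a single eigenvector.

unstable improper node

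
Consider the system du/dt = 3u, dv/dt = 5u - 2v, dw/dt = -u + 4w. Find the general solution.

u(t) = c_2e^(3t), v(t) = c_1e^(-2t) + c_2e^(3t), w(t) = c_2e^(3t) + c_3e^(4t)

Coefficient matrix A = [[3, 0, 0], [5, -2, 0], [-1, 0, 4]].
det(A - λI) = 0 gives eigenvalues λ = -2, 3, 4.
For λ=-2: eigenvector (0,1,0).
For λ=3: eigenvector (1,1,1).
For λ=4: eigenvector (0,0,1).
General solution: c_1e^(-2t)(0,1,0) + c_2e^(3t)(1,1,1) + c_3e^(4t)(0,0,1).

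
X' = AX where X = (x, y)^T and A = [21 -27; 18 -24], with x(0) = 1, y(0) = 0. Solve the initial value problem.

x(t) = 3e^(3t) - 2e^(-6t), y(t) = 2e^(3t) - 2e^(-6t)

Coefficient matrix A = [[21, -27], [18, -24]].
Characteristic polynomial det(A - λI) = λ^2 + 3λ - 18 = 0.
Eigenvalues λ = 3, -6.
For λ=3: (A-λI) row 1 is [18, -27], so an eigenvector is (3, 2).
For λ=-6: (A-λI) row 1 is [27, -27], so an eigenvector is (1, 1).
General solution: K_1e^(3t)(3,2) + K_2e^(-6t)(1,1).
Applying x(0)=1, y(0)=0 gives K_1=1, K_2=-2.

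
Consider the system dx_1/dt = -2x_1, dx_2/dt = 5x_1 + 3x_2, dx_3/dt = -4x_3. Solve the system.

x_1(t) = C_2e^(-2t), x_2(t) = -C_1e^(3t) - C_2e^(-2t), x_3(t) = C_3e^(-4t)

Coefficient matrix A = [[-2, 0, 0], [5, 3, 0], [0, 0, -4]].
det(A - λI) = 0 gives eigenvalues λ = 3, -2, -4.
For λ=3: eigenvector (0,-1,0).
For λ=-2: eigenvector (1,-1,0).
For λ=-4: eigenvector (0,0,1).
General solution: C_1e^(3t)(0,-1,0) + C_2e^(-2t)(1,-1,0) + C_3e^(-4t)(0,0,1).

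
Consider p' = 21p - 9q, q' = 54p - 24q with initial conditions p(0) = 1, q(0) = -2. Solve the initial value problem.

p(t) = 5e^(3t) - 4e^(-6t), q(t) = 10e^(3t) - 12e^(-6t)

Coefficient matrix A = [[21, -9], [54, -24]].
Characteristic polynomial det(A - λI) = λ^2 + 3λ - 18 = 0.
Eigenvalues λ = 3, -6.
For λ=3: (A-λI) row 1 is [18, -9], so an eigenvector is (1, 2).
For λ=-6: (A-λI) row 1 is [27, -9], so an eigenvector is (-1, -3).
General solution: K_1e^(3t)(1,2) + K_2e^(-6t)(-1,-3).
Applying p(0)=1, q(0)=-2 gives K_1=5, K_2=4.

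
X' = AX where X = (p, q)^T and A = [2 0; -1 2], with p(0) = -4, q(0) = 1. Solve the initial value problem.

p(t) = -4e^(2t), q(t) = 4te^(2t) + e^(2t)

Coefficient matrix A = [[2, 0], [-1, 2]].
Characteristic polynomial det(A - λI) = λ^2 - 4λ + 4 = 0.
Single eigenvalue λ = 2 with algebraic multiplicity 2.
Eigenvector v = (0,-1); generalized eigenvector w with (A-λI)w=v is (1,2).
General solution: e^(2t)[K_1·v + K_2·(t·v + w)].
Applying p(0)=-4, q(0)=1 gives K_1=-9, K_2=-4.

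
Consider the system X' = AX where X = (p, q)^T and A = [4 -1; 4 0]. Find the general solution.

p(t) = C_1e^(2t) + C_2te^(2t) + C_2e^(2t), q(t) = 2C_1e^(2t) + 2C_2te^(2t) + C_2e^(2t)

Coefficient matrix A = [[4, -1], [4, 0]].
Characteristic polynomial det(A - λI) = λ^2 - 4λ + 4 = 0.
Single eigenvalue λ = 2 with algebraic multiplicity 2.
Eigenvector v = (1,2); generalized eigenvector w with (A-λI)w=v is (1,1).
General solution: e^(2t)[C_1·v + C_2·(t·v + w)].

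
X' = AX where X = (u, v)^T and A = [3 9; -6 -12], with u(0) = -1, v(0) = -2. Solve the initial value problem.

Coefficient matrix A = [[3, 9], [-6, -12]].
Characteristic polynomial det(A - λI) = λ^2 + 9λ + 18 = 0.
Eigenvalues λ = -3, -6.
For λ=-3: (A-λI) row 1 is [6, 9], so an eigenvector is (-3, 2).
For λ=-6: (A-λI) row 1 is [9, 9], so an eigenvector is (-1, 1).
General solution: K_1e^(-3t)(-3,2) + K_2e^(-6t)(-1,1).
Applying u(0)=-1, v(0)=-2 gives K_1=3, K_2=-8.

u(t) = -9e^(-3t) + 8e^(-6t), v(t) = 6e^(-3t) - 8e^(-6t)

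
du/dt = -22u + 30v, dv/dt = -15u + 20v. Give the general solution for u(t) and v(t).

u(t) = -3c_1e^(-t)sin(3t) - c_1e^(-t)cos(3t) - c_2e^(-t)sin(3t) + 3c_2e^(-t)cos(3t), v(t) = -2c_1e^(-t)sin(3t) - c_1e^(-t)cos(3t) - c_2e^(-t)sin(3t) + 2c_2e^(-t)cos(3t)

Coefficient matrix A = [[-22, 30], [-15, 20]].
Characteristic polynomial det(A - λI) = λ^2 + 2λ + 10 = 0.
Eigenvalues λ = -1 ± 3i (complex conjugate pair).
For λ=-1+3i: an eigenvector is (-1,-1) - i(-3,-2) = (-1 + 3i, -1 + 2i).
A real fundamental pair from Re and Im of e^((-1+3i)t)v: X_1 = e^(-t)(cos(3t)·(-1,-1) + sin(3t)·(-3,-2)), X_2 = e^(-t)(sin(3t)·(-1,-1) - cos(3t)·(-3,-2)).
General solution: c_1X_1 + c_2X_2.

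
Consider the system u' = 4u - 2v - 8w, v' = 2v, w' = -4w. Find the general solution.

Coefficient matrix A = [[4, -2, -8], [0, 2, 0], [0, 0, -4]].
det(A - λI) = 0 gives eigenvalues λ = 4, 2, -4.
For λ=4: eigenvector (1,0,0).
For λ=2: eigenvector (1,1,0).
For λ=-4: eigenvector (1,0,1).
General solution: c_1e^(4t)(1,0,0) + c_2e^(2t)(1,1,0) + c_3e^(-4t)(1,0,1).

u(t) = c_1e^(4t) + c_2e^(2t) + c_3e^(-4t), v(t) = c_2e^(2t), w(t) = c_3e^(-4t)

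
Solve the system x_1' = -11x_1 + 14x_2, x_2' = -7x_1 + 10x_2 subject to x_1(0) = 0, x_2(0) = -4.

Coefficient matrix A = [[-11, 14], [-7, 10]].
Characteristic polynomial det(A - λI) = λ^2 + λ - 12 = 0.
Eigenvalues λ = -4, 3.
For λ=-4: (A-λI) row 1 is [-7, 14], so an eigenvector is (-2, -1).
For λ=3: (A-λI) row 1 is [-14, 14], so an eigenvector is (-1, -1).
General solution: C_1e^(-4t)(-2,-1) + C_2e^(3t)(-1,-1).
Applying x_1(0)=0, x_2(0)=-4 gives C_1=-4, C_2=8.

x_1(t) = -8e^(3t) + 8e^(-4t), x_2(t) = -8e^(3t) + 4e^(-4t)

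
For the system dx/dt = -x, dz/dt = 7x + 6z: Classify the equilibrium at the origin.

saddle

A = [[-1,0],[7,6]]; det(A-λI) = λ^2 - 5λ - 6.
λ = -1, 6: opposite signs.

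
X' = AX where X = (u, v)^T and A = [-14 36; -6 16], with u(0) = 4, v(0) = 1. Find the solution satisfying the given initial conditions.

u(t) = -2e^(4t) + 6e^(-2t), v(t) = -e^(4t) + 2e^(-2t)

Coefficient matrix A = [[-14, 36], [-6, 16]].
Characteristic polynomial det(A - λI) = λ^2 - 2λ - 8 = 0.
Eigenvalues λ = 4, -2.
For λ=4: (A-λI) row 1 is [-18, 36], so an eigenvector is (2, 1).
For λ=-2: (A-λI) row 1 is [-12, 36], so an eigenvector is (3, 1).
General solution: c_1e^(4t)(2,1) + c_2e^(-2t)(3,1).
Applying u(0)=4, v(0)=1 gives c_1=-1, c_2=2.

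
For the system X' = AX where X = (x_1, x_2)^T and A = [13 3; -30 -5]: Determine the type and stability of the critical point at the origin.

unstable spiral

A = [[13,3],[-30,-5]]; det(A-λI) = λ^2 - 8λ + 25.
λ = 4 ± 3i: positive real part.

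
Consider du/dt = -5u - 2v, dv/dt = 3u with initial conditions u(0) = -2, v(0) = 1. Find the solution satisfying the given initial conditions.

u(t) = 2e^(-2t) - 4e^(-3t), v(t) = -3e^(-2t) + 4e^(-3t)

Coefficient matrix A = [[-5, -2], [3, 0]].
Characteristic polynomial det(A - λI) = λ^2 + 5λ + 6 = 0.
Eigenvalues λ = -2, -3.
For λ=-2: (A-λI) row 1 is [-3, -2], so an eigenvector is (2, -3).
For λ=-3: (A-λI) row 1 is [-2, -2], so an eigenvector is (-1, 1).
General solution: K_1e^(-2t)(2,-3) + K_2e^(-3t)(-1,1).
Applying u(0)=-2, v(0)=1 gives K_1=1, K_2=4.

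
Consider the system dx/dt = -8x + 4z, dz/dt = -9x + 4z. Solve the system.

x(t) = 2K_1e^(-2t) + 2K_2te^(-2t) + K_2e^(-2t), z(t) = 3K_1e^(-2t) + 3K_2te^(-2t) + 2K_2e^(-2t)

Coefficient matrix A = [[-8, 4], [-9, 4]].
Characteristic polynomial det(A - λI) = λ^2 + 4λ + 4 = 0.
Single eigenvalue λ = -2 with algebraic multiplicity 2.
Eigenvector v = (2,3); generalized eigenvector w with (A-λI)w=v is (1,2).
General solution: e^(-2t)[K_1·v + K_2·(t·v + w)].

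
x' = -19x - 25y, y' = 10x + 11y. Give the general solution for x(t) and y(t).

Coefficient matrix A = [[-19, -25], [10, 11]].
Characteristic polynomial det(A - λI) = λ^2 + 8λ + 41 = 0.
Eigenvalues λ = -4 ± 5i (complex conjugate pair).
For λ=-4+5i: an eigenvector is (2,-1) - i(-1,1) = (2 + i, -1 - i).
A real fundamental pair from Re and Im of e^((-4+5i)t)v: X_1 = e^(-4t)(cos(5t)·(2,-1) + sin(5t)·(-1,1)), X_2 = e^(-4t)(sin(5t)·(2,-1) - cos(5t)·(-1,1)).
General solution: C_1X_1 + C_2X_2.

x(t) = -C_1e^(-4t)sin(5t) + 2C_1e^(-4t)cos(5t) + 2C_2e^(-4t)sin(5t) + C_2e^(-4t)cos(5t), y(t) = C_1e^(-4t)sin(5t) - C_1e^(-4t)cos(5t) - C_2e^(-4t)sin(5t) - C_2e^(-4t)cos(5t)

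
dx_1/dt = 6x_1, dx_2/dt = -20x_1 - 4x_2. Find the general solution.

x_1(t) = c_2e^(6t), x_2(t) = c_1e^(-4t) - 2c_2e^(6t)

Coefficient matrix A = [[6, 0], [-20, -4]].
Characteristic polynomial det(A - λI) = λ^2 - 2λ - 24 = 0.
Eigenvalues λ = -4, 6.
For λ=-4: (A-λI) row 1 is [10, 0], so an eigenvector is (0, 1).
For λ=6: (A-λI) row 2 is [-20, -10], so an eigenvector is (1, -2).
General solution: c_1e^(-4t)(0,1) + c_2e^(6t)(1,-2).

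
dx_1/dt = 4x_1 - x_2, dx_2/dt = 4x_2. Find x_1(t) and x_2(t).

x_1(t) = K_1e^(4t) + K_2te^(4t) - K_2e^(4t), x_2(t) = -K_2e^(4t)

Coefficient matrix A = [[4, -1], [0, 4]].
Characteristic polynomial det(A - λI) = λ^2 - 8λ + 16 = 0.
Single eigenvalue λ = 4 with algebraic multiplicity 2.
Eigenvector v = (1,0); generalized eigenvector w with (A-λI)w=v is (-1,-1).
General solution: e^(4t)[K_1·v + K_2·(t·v + w)].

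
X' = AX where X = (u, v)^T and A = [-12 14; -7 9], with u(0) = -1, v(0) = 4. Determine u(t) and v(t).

Coefficient matrix A = [[-12, 14], [-7, 9]].
Characteristic polynomial det(A - λI) = λ^2 + 3λ - 10 = 0.
Eigenvalues λ = 2, -5.
For λ=2: (A-λI) row 1 is [-14, 14], so an eigenvector is (-1, -1).
For λ=-5: (A-λI) row 1 is [-7, 14], so an eigenvector is (2, 1).
General solution: C_1e^(2t)(-1,-1) + C_2e^(-5t)(2,1).
Applying u(0)=-1, v(0)=4 gives C_1=-9, C_2=-5.

u(t) = 9e^(2t) - 10e^(-5t), v(t) = 9e^(2t) - 5e^(-5t)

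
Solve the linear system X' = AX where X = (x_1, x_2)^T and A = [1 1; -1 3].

Coefficient matrix A = [[1, 1], [-1, 3]].
Characteristic polynomial det(A - λI) = λ^2 - 4λ + 4 = 0.
Single eigenvalue λ = 2 with algebraic multiplicity 2.
Eigenvector v = (1,1); generalized eigenvector w with (A-λI)w=v is (1,2).
General solution: e^(2t)[K_1·v + K_2·(t·v + w)].

x_1(t) = K_1e^(2t) + K_2te^(2t) + K_2e^(2t), x_2(t) = K_1e^(2t) + K_2te^(2t) + 2K_2e^(2t)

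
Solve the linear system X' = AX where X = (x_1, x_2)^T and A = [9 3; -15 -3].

x_1(t) = -C_1e^(3t)sin(3t) + C_2e^(3t)cos(3t), x_2(t) = 2C_1e^(3t)sin(3t) - C_1e^(3t)cos(3t) - C_2e^(3t)sin(3t) - 2C_2e^(3t)cos(3t)

Coefficient matrix A = [[9, 3], [-15, -3]].
Characteristic polynomial det(A - λI) = λ^2 - 6λ + 18 = 0.
Eigenvalues λ = 3 ± 3i (complex conjugate pair).
For λ=3+3i: an eigenvector is (0,-1) - i(-1,2) = (0 + i, -1 - 2i).
A real fundamental pair from Re and Im of e^((3+3i)t)v: X_1 = e^(3t)(cos(3t)·(0,-1) + sin(3t)·(-1,2)), X_2 = e^(3t)(sin(3t)·(0,-1) - cos(3t)·(-1,2)).
General solution: C_1X_1 + C_2X_2.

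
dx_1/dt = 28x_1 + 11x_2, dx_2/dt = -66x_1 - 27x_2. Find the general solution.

Coefficient matrix A = [[28, 11], [-66, -27]].
Characteristic polynomial det(A - λI) = λ^2 - λ - 30 = 0.
Eigenvalues λ = 6, -5.
For λ=6: (A-λI) row 1 is [22, 11], so an eigenvector is (-1, 2).
For λ=-5: (A-λI) row 1 is [33, 11], so an eigenvector is (-1, 3).
General solution: K_1e^(6t)(-1,2) + K_2e^(-5t)(-1,3).

x_1(t) = -K_1e^(6t) - K_2e^(-5t), x_2(t) = 2K_1e^(6t) + 3K_2e^(-5t)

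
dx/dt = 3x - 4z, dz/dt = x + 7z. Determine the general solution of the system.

x(t) = -2K_1e^(5t) - 2K_2te^(5t) - 3K_2e^(5t), z(t) = K_1e^(5t) + K_2te^(5t) + 2K_2e^(5t)

Coefficient matrix A = [[3, -4], [1, 7]].
Characteristic polynomial det(A - λI) = λ^2 - 10λ + 25 = 0.
Single eigenvalue λ = 5 with algebraic multiplicity 2.
Eigenvector v = (-2,1); generalized eigenvector w with (A-λI)w=v is (-3,2).
General solution: e^(5t)[K_1·v + K_2·(t·v + w)].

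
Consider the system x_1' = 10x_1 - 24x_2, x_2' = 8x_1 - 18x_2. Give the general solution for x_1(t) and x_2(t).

x_1(t) = 2c_1e^(-2t) + 3c_2e^(-6t), x_2(t) = c_1e^(-2t) + 2c_2e^(-6t)

Coefficient matrix A = [[10, -24], [8, -18]].
Characteristic polynomial det(A - λI) = λ^2 + 8λ + 12 = 0.
Eigenvalues λ = -2, -6.
For λ=-2: (A-λI) row 1 is [12, -24], so an eigenvector is (2, 1).
For λ=-6: (A-λI) row 1 is [16, -24], so an eigenvector is (3, 2).
General solution: c_1e^(-2t)(2,1) + c_2e^(-6t)(3,2).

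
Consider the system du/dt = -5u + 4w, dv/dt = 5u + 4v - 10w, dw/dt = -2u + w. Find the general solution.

u(t) = -K_1e^(-t) + 2K_2e^(-3t), v(t) = -K_1e^(-t) + K_3e^(4t), w(t) = -K_1e^(-t) + K_2e^(-3t)

Coefficient matrix A = [[-5, 0, 4], [5, 4, -10], [-2, 0, 1]].
det(A - λI) = 0 gives eigenvalues λ = -1, -3, 4.
For λ=-1: eigenvector (-1,-1,-1).
For λ=-3: eigenvector (2,0,1).
For λ=4: eigenvector (0,1,0).
General solution: K_1e^(-t)(-1,-1,-1) + K_2e^(-3t)(2,0,1) + K_3e^(4t)(0,1,0).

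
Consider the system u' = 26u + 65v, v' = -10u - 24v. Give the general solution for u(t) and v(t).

u(t) = -2K_1e^(t)sin(5t) - 3K_1e^(t)cos(5t) - 3K_2e^(t)sin(5t) + 2K_2e^(t)cos(5t), v(t) = K_1e^(t)sin(5t) + K_1e^(t)cos(5t) + K_2e^(t)sin(5t) - K_2e^(t)cos(5t)

Coefficient matrix A = [[26, 65], [-10, -24]].
Characteristic polynomial det(A - λI) = λ^2 - 2λ + 26 = 0.
Eigenvalues λ = 1 ± 5i (complex conjugate pair).
For λ=1+5i: an eigenvector is (-3,1) - i(-2,1) = (-3 + 2i, 1 - i).
A real fundamental pair from Re and Im of e^((1+5i)t)v: X_1 = e^(t)(cos(5t)·(-3,1) + sin(5t)·(-2,1)), X_2 = e^(t)(sin(5t)·(-3,1) - cos(5t)·(-2,1)).
General solution: K_1X_1 + K_2X_2.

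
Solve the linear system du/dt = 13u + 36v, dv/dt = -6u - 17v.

Coefficient matrix A = [[13, 36], [-6, -17]].
Characteristic polynomial det(A - λI) = λ^2 + 4λ - 5 = 0.
Eigenvalues λ = -5, 1.
For λ=-5: (A-λI) row 1 is [18, 36], so an eigenvector is (2, -1).
For λ=1: (A-λI) row 1 is [12, 36], so an eigenvector is (-3, 1).
General solution: c_1e^(-5t)(2,-1) + c_2e^(t)(-3,1).

u(t) = 2c_1e^(-5t) - 3c_2e^(t), v(t) = -c_1e^(-5t) + c_2e^(t)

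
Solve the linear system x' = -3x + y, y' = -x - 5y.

Coefficient matrix A = [[-3, 1], [-1, -5]].
Characteristic polynomial det(A - λI) = λ^2 + 8λ + 16 = 0.
Single eigenvalue λ = -4 with algebraic multiplicity 2.
Eigenvector v = (1,-1); generalized eigenvector w with (A-λI)w=v is (2,-1).
General solution: e^(-4t)[K_1·v + K_2·(t·v + w)].

x(t) = K_1e^(-4t) + K_2te^(-4t) + 2K_2e^(-4t), y(t) = -K_1e^(-4t) - K_2te^(-4t) - K_2e^(-4t)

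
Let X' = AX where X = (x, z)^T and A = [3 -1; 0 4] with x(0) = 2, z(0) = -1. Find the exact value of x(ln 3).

108

A = [[3,-1],[0,4]]; eigenvalues λ = 3, 4.
Eigenvectors: (-1,0) for λ=3, (1,-1) for λ=4.
From the initial condition, c_1 = -1, c_2 = 1.
x(ln 3) = (-1)(3^3)(-1) + (1)(3^4)(1) = 108.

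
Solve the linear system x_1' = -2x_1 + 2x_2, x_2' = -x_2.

x_1(t) = C_1e^(-2t) + 2C_2e^(-t), x_2(t) = C_2e^(-t)

Coefficient matrix A = [[-2, 2], [0, -1]].
Characteristic polynomial det(A - λI) = λ^2 + 3λ + 2 = 0.
Eigenvalues λ = -2, -1.
For λ=-2: (A-λI) row 1 is [0, 2], so an eigenvector is (1, 0).
For λ=-1: (A-λI) row 1 is [-1, 2], so an eigenvector is (2, 1).
General solution: C_1e^(-2t)(1,0) + C_2e^(-t)(2,1).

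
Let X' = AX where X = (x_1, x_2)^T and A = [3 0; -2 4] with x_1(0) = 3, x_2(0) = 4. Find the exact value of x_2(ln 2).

16

A = [[3,0],[-2,4]]; eigenvalues λ = 3, 4.
Eigenvectors: (-1,-2) for λ=3, (0,1) for λ=4.
From the initial condition, c_1 = -3, c_2 = -2.
x_2(ln 2) = (-3)(2^3)(-2) + (-2)(2^4)(1) = 16.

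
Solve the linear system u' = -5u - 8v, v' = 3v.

Coefficient matrix A = [[-5, -8], [0, 3]].
Characteristic polynomial det(A - λI) = λ^2 + 2λ - 15 = 0.
Eigenvalues λ = -5, 3.
For λ=-5: (A-λI) row 1 is [0, -8], so an eigenvector is (-1, 0).
For λ=3: (A-λI) row 1 is [-8, -8], so an eigenvector is (1, -1).
General solution: c_1e^(-5t)(-1,0) + c_2e^(3t)(1,-1).

u(t) = -c_1e^(-5t) + c_2e^(3t), v(t) = -c_2e^(3t)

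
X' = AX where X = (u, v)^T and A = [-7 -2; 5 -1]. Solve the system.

Coefficient matrix A = [[-7, -2], [5, -1]].
Characteristic polynomial det(A - λI) = λ^2 + 8λ + 17 = 0.
Eigenvalues λ = -4 ± i (complex conjugate pair).
For λ=-4+i: an eigenvector is (1,-1) - i(-1,2) = (1 + i, -1 - 2i).
A real fundamental pair from Re and Im of e^((-4+i)t)v: X_1 = e^(-4t)(cos(t)·(1,-1) + sin(t)·(-1,2)), X_2 = e^(-4t)(sin(t)·(1,-1) - cos(t)·(-1,2)).
General solution: K_1X_1 + K_2X_2.

u(t) = -K_1e^(-4t)sin(t) + K_1e^(-4t)cos(t) + K_2e^(-4t)sin(t) + K_2e^(-4t)cos(t), v(t) = 2K_1e^(-4t)sin(t) - K_1e^(-4t)cos(t) - K_2e^(-4t)sin(t) - 2K_2e^(-4t)cos(t)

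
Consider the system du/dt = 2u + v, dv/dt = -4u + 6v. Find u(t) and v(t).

u(t) = -K_1e^(4t) - K_2te^(4t), v(t) = -2K_1e^(4t) - 2K_2te^(4t) - K_2e^(4t)

Coefficient matrix A = [[2, 1], [-4, 6]].
Characteristic polynomial det(A - λI) = λ^2 - 8λ + 16 = 0.
Single eigenvalue λ = 4 with algebraic multiplicity 2.
Eigenvector v = (-1,-2); generalized eigenvector w with (A-λI)w=v is (0,-1).
General solution: e^(4t)[K_1·v + K_2·(t·v + w)].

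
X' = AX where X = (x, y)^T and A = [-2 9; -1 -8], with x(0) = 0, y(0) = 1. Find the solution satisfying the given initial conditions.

Coefficient matrix A = [[-2, 9], [-1, -8]].
Characteristic polynomial det(A - λI) = λ^2 + 10λ + 25 = 0.
Single eigenvalue λ = -5 with algebraic multiplicity 2.
Eigenvector v = (3,-1); generalized eigenvector w with (A-λI)w=v is (1,0).
General solution: e^(-5t)[c_1·v + c_2·(t·v + w)].
Applying x(0)=0, y(0)=1 gives c_1=-1, c_2=3.

x(t) = 9te^(-5t), y(t) = -3te^(-5t) + e^(-5t)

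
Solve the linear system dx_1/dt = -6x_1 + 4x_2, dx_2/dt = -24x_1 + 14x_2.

x_1(t) = -c_1e^(6t) - c_2e^(2t), x_2(t) = -3c_1e^(6t) - 2c_2e^(2t)

Coefficient matrix A = [[-6, 4], [-24, 14]].
Characteristic polynomial det(A - λI) = λ^2 - 8λ + 12 = 0.
Eigenvalues λ = 6, 2.
For λ=6: (A-λI) row 1 is [-12, 4], so an eigenvector is (-1, -3).
For λ=2: (A-λI) row 1 is [-8, 4], so an eigenvector is (-1, -2).
General solution: c_1e^(6t)(-1,-3) + c_2e^(2t)(-1,-2).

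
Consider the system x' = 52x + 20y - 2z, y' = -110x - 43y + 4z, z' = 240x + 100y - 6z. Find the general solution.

Coefficient matrix A = [[52, 20, -2], [-110, -43, 4], [240, 100, -6]].
det(A - λI) = 0 gives eigenvalues λ = 2, -3, 4.
For λ=2: eigenvector (1,-2,5).
For λ=-3: eigenvector (-4,9,-20).
For λ=4: eigenvector (1,-2,4).
General solution: K_1e^(2t)(1,-2,5) + K_2e^(-3t)(-4,9,-20) + K_3e^(4t)(1,-2,4).

x(t) = K_1e^(2t) - 4K_2e^(-3t) + K_3e^(4t), y(t) = -2K_1e^(2t) + 9K_2e^(-3t) - 2K_3e^(4t), z(t) = 5K_1e^(2t) - 20K_2e^(-3t) + 4K_3e^(4t)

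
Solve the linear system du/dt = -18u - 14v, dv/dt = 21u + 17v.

Coefficient matrix A = [[-18, -14], [21, 17]].
Characteristic polynomial det(A - λI) = λ^2 + λ - 12 = 0.
Eigenvalues λ = 3, -4.
For λ=3: (A-λI) row 1 is [-21, -14], so an eigenvector is (2, -3).
For λ=-4: (A-λI) row 1 is [-14, -14], so an eigenvector is (-1, 1).
General solution: K_1e^(3t)(2,-3) + K_2e^(-4t)(-1,1).

u(t) = 2K_1e^(3t) - K_2e^(-4t), v(t) = -3K_1e^(3t) + K_2e^(-4t)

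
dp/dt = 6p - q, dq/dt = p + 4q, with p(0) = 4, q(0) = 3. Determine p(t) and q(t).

p(t) = te^(5t) + 4e^(5t), q(t) = te^(5t) + 3e^(5t)

Coefficient matrix A = [[6, -1], [1, 4]].
Characteristic polynomial det(A - λI) = λ^2 - 10λ + 25 = 0.
Single eigenvalue λ = 5 with algebraic multiplicity 2.
Eigenvector v = (-1,-1); generalized eigenvector w with (A-λI)w=v is (0,1).
General solution: e^(5t)[K_1·v + K_2·(t·v + w)].
Applying p(0)=4, q(0)=3 gives K_1=-4, K_2=-1.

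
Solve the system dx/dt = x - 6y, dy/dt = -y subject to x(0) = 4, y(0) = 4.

x(t) = -8e^(t) + 12e^(-t), y(t) = 4e^(-t)

Coefficient matrix A = [[1, -6], [0, -1]].
Characteristic polynomial det(A - λI) = λ^2 - 1 = 0.
Eigenvalues λ = 1, -1.
For λ=1: (A-λI) row 1 is [0, -6], so an eigenvector is (1, 0).
For λ=-1: (A-λI) row 1 is [2, -6], so an eigenvector is (3, 1).
General solution: C_1e^(t)(1,0) + C_2e^(-t)(3,1).
Applying x(0)=4, y(0)=4 gives C_1=-8, C_2=4.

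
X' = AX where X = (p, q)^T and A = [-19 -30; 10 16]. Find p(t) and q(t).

p(t) = 2c_1e^(-4t) - 3c_2e^(t), q(t) = -c_1e^(-4t) + 2c_2e^(t)

Coefficient matrix A = [[-19, -30], [10, 16]].
Characteristic polynomial det(A - λI) = λ^2 + 3λ - 4 = 0.
Eigenvalues λ = -4, 1.
For λ=-4: (A-λI) row 1 is [-15, -30], so an eigenvector is (2, -1).
For λ=1: (A-λI) row 1 is [-20, -30], so an eigenvector is (-3, 2).
General solution: c_1e^(-4t)(2,-1) + c_2e^(t)(-3,2).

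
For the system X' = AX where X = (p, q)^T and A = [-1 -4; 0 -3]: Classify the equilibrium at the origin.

A = [[-1,-4],[0,-3]]; det(A-λI) = λ^2 + 4λ + 3.
λ = -3, -1: both negative.

stable node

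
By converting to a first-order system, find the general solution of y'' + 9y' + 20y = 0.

Let x_1 = y, x_2 = y'. Then x_1' = x_2 and x_2' = -20x_1 - 9x_2.
A = [[0,1],[-20,-9]]; det(A-λI) = λ^2 + 9λ + 20.
Eigenvalues λ = -5, -4 with eigenvectors (1,-5), (1,-4).

y(t) = c_1e^(-5t) + c_2e^(-4t)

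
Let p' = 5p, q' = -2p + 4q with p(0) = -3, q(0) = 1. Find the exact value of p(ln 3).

-729

A = [[5,0],[-2,4]]; eigenvalues λ = 5, 4.
Eigenvectors: (1,-2) for λ=5, (0,-1) for λ=4.
From the initial condition, c_1 = -3, c_2 = 5.
p(ln 3) = (-3)(3^5)(1) + (5)(3^4)(0) = -729.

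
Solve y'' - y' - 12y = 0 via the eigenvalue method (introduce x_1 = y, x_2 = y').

y(t) = C_1e^(4t) + C_2e^(-3t)

Let x_1 = y, x_2 = y'. Then x_1' = x_2 and x_2' = 12x_1 + x_2.
A = [[0,1],[12,1]]; det(A-λI) = λ^2 - λ - 12.
Eigenvalues λ = 4, -3 with eigenvectors (1,4), (1,-3).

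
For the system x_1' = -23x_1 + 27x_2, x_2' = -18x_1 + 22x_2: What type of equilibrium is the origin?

A = [[-23,27],[-18,22]]; det(A-λI) = λ^2 + λ - 20.
λ = -5, 4: opposite signs.

saddle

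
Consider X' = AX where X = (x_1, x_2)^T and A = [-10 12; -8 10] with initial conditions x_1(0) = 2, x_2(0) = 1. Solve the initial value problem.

Coefficient matrix A = [[-10, 12], [-8, 10]].
Characteristic polynomial det(A - λI) = λ^2 - 4 = 0.
Eigenvalues λ = 2, -2.
For λ=2: (A-λI) row 1 is [-12, 12], so an eigenvector is (-1, -1).
For λ=-2: (A-λI) row 1 is [-8, 12], so an eigenvector is (-3, -2).
General solution: C_1e^(2t)(-1,-1) + C_2e^(-2t)(-3,-2).
Applying x_1(0)=2, x_2(0)=1 gives C_1=1, C_2=-1.

x_1(t) = -e^(2t) + 3e^(-2t), x_2(t) = -e^(2t) + 2e^(-2t)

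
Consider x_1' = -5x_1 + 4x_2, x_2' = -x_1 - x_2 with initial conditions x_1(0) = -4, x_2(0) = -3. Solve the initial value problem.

Coefficient matrix A = [[-5, 4], [-1, -1]].
Characteristic polynomial det(A - λI) = λ^2 + 6λ + 9 = 0.
Single eigenvalue λ = -3 with algebraic multiplicity 2.
Eigenvector v = (-2,-1); generalized eigenvector w with (A-λI)w=v is (-3,-2).
General solution: e^(-3t)[K_1·v + K_2·(t·v + w)].
Applying x_1(0)=-4, x_2(0)=-3 gives K_1=-1, K_2=2.

x_1(t) = -4te^(-3t) - 4e^(-3t), x_2(t) = -2te^(-3t) - 3e^(-3t)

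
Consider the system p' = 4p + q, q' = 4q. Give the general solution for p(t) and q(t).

Coefficient matrix A = [[4, 1], [0, 4]].
Characteristic polynomial det(A - λI) = λ^2 - 8λ + 16 = 0.
Single eigenvalue λ = 4 with algebraic multiplicity 2.
Eigenvector v = (1,0); generalized eigenvector w with (A-λI)w=v is (-2,1).
General solution: e^(4t)[C_1·v + C_2·(t·v + w)].

p(t) = C_1e^(4t) + C_2te^(4t) - 2C_2e^(4t), q(t) = C_2e^(4t)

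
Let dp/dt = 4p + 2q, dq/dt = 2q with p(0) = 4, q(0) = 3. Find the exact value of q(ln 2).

12

A = [[4,2],[0,2]]; eigenvalues λ = 2, 4.
Eigenvectors: (-1,1) for λ=2, (1,0) for λ=4.
From the initial condition, c_1 = 3, c_2 = 7.
q(ln 2) = (3)(2^2)(1) + (7)(2^4)(0) = 12.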